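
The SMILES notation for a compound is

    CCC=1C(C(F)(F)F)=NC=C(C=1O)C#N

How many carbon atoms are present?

Count every carbon token in the SMILES (each C, including those in ring-closure positions and inside branches).
Carbon count: 9.

9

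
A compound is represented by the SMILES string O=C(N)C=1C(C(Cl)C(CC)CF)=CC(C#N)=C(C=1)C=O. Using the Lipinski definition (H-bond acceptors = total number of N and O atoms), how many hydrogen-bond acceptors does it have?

4

N atoms: 2; O atoms: 2.
Lipinski HBA = 2 + 2 = 4.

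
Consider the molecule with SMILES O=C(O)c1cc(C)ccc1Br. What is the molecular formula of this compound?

C8H7BrO2

Walk through each heavy atom and fill implicit hydrogens from standard valence (C 4, N 3, O 2, S 2, halogen 1); for lowercase aromatic atoms, an aromatic c carries 1 H when it has two neighbours and 0 H with three, and aromatic n carries 0 H:
  atom 1: O, bond orders sum to 2 (valence 2) → 0 H
  atom 2: C, bond orders sum to 4 (valence 4) → 0 H
  atom 3: O, bond orders sum to 1 (valence 2) → 1 H
  atom 4: aromatic c, 3 neighbours → 0 H
  atom 5: aromatic c, 2 neighbours → 1 H
  atom 6: aromatic c, 3 neighbours → 0 H
  atom 7: C, bond orders sum to 1 (valence 4) → 3 H
  atom 8: aromatic c, 2 neighbours → 1 H
  atom 9: aromatic c, 2 neighbours → 1 H
  atom 10: aromatic c, 3 neighbours → 0 H
  atom 11: Br (halogen, monovalent) → 0 H
Totals → C:8, H:7, Br:1, O:2.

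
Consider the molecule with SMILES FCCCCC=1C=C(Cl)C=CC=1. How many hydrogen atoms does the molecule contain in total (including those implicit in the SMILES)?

12

Walk through each heavy atom and fill implicit hydrogens from standard valence (C 4, N 3, O 2, S 2, halogen 1):
  atom 1: F (halogen, monovalent) → 0 H
  atom 2: C, bond orders sum to 2 (valence 4) → 2 H
  atom 3: C, bond orders sum to 2 (valence 4) → 2 H
  atom 4: C, bond orders sum to 2 (valence 4) → 2 H
  atom 5: C, bond orders sum to 2 (valence 4) → 2 H
  atom 6: C, bond orders sum to 4 (valence 4) → 0 H
  atom 7: C, bond orders sum to 3 (valence 4) → 1 H
  atom 8: C, bond orders sum to 4 (valence 4) → 0 H
  atom 9: Cl (halogen, monovalent) → 0 H
  atom 10: C, bond orders sum to 3 (valence 4) → 1 H
  atom 11: C, bond orders sum to 3 (valence 4) → 1 H
  atom 12: C, bond orders sum to 3 (valence 4) → 1 H
Total hydrogens: 12.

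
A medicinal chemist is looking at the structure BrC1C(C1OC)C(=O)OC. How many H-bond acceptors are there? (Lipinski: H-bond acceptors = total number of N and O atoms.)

3

N atoms: 0; O atoms: 3.
Lipinski HBA = 0 + 3 = 3.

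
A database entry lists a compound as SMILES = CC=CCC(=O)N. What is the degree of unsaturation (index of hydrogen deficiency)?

Molecular formula: C5H9NO.
DoU = (2C + 2 + N − H − X) / 2, where X is the halogen count and O/S are ignored.
    = (2·5 + 2 + 1 − 9 − 0) / 2 = 4 / 2 = 2.

2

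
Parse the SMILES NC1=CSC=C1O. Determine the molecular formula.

C4H5NOS

Walk through each heavy atom and fill implicit hydrogens from standard valence (C 4, N 3, O 2, S 2, halogen 1):
  atom 1: N, bond orders sum to 1 (valence 3) → 2 H
  atom 2: C, bond orders sum to 4 (valence 4) → 0 H
  atom 3: C, bond orders sum to 3 (valence 4) → 1 H
  atom 4: S, bond orders sum to 2 (valence 2) → 0 H
  atom 5: C, bond orders sum to 3 (valence 4) → 1 H
  atom 6: C, bond orders sum to 4 (valence 4) → 0 H
  atom 7: O, bond orders sum to 1 (valence 2) → 1 H
Totals → C:4, H:5, N:1, O:1, S:1.
In Hill order: C4H5NOS.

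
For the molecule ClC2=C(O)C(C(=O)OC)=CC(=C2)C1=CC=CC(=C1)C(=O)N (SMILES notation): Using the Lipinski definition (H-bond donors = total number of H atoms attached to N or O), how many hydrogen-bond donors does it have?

3

Donors: find every N or O and count the H atoms it carries.
  atom 4 (O): bond orders sum to 1 → 1 H
  atom 7 (O): bond orders sum to 2 → 0 H
  atom 8 (O): bond orders sum to 2 → 0 H
  atom 20 (O): bond orders sum to 2 → 0 H
  atom 21 (N): bond orders sum to 1 → 2 H
Lipinski HBD = 3.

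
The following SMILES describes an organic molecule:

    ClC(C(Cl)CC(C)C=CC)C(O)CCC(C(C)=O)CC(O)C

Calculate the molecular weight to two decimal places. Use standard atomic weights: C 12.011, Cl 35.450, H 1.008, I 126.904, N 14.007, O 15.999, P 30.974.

353.32 g/mol

First, the molecular formula is C17H30Cl2O3 (counting implicit H from valence).
  C: 17 × 12.011 = 204.187
  Cl: 2 × 35.450 = 70.900
  H: 30 × 1.008 = 30.240
  O: 3 × 15.999 = 47.997
Sum: 17×12.011 + 2×35.450 + 30×1.008 + 3×15.999 = 353.324 → 353.32 g/mol.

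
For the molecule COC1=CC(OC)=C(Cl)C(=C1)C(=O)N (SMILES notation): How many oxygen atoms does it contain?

Scan the SMILES for O atoms (remember two-letter symbols like Cl and Br are single atoms).
Oxygen count: 3.

3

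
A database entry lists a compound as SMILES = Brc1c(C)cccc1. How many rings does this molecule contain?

In SMILES, each pair of matching ring-closure digits denotes one ring-closing bond; the number of such bonds equals the number of independent rings.
Ring-closure bonds here: 1.

1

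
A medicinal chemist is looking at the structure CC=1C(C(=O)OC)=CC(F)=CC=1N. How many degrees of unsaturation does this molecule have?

Molecular formula: C9H10FNO2.
DoU = (2C + 2 + N − H − X) / 2, where X is the halogen count and O/S are ignored.
    = (2·9 + 2 + 1 − 10 − 1) / 2 = 10 / 2 = 5.

5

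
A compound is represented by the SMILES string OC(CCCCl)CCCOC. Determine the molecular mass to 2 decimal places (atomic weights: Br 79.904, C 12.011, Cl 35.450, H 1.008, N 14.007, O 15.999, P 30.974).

180.67 g/mol

First, the molecular formula is C8H17ClO2 (counting implicit H from valence).
  C: 8 × 12.011 = 96.088
  Cl: 1 × 35.450 = 35.450
  H: 17 × 1.008 = 17.136
  O: 2 × 15.999 = 31.998
Sum: 8×12.011 + 1×35.450 + 17×1.008 + 2×15.999 = 180.672 → 180.67 g/mol.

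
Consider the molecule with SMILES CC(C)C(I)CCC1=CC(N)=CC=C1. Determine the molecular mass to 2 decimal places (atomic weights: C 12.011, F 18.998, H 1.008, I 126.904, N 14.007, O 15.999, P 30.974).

303.19 g/mol

First, the molecular formula is C12H18IN (counting implicit H from valence).
  C: 12 × 12.011 = 144.132
  H: 18 × 1.008 = 18.144
  I: 1 × 126.904 = 126.904
  N: 1 × 14.007 = 14.007
Sum: 12×12.011 + 18×1.008 + 1×126.904 + 1×14.007 = 303.187 → 303.19 g/mol.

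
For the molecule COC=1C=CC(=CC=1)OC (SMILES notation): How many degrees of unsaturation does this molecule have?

4

Degree of unsaturation = (number of rings) + (number of π bonds).
Ring closures in the SMILES: 1.
π bonds: 3 double bonds (each 1 DoU) → 3 DoU from unsaturation.
Total DoU = 1 + 3 = 4.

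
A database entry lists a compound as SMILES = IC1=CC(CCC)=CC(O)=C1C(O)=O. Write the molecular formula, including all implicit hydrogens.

Walk through each heavy atom and fill implicit hydrogens from standard valence (C 4, N 3, O 2, S 2, halogen 1):
  atom 1: I (halogen, monovalent) → 0 H
  atom 2: C, bond orders sum to 4 (valence 4) → 0 H
  atom 3: C, bond orders sum to 3 (valence 4) → 1 H
  atom 4: C, bond orders sum to 4 (valence 4) → 0 H
  atom 5: C, bond orders sum to 2 (valence 4) → 2 H
  atom 6: C, bond orders sum to 2 (valence 4) → 2 H
  atom 7: C, bond orders sum to 1 (valence 4) → 3 H
  atom 8: C, bond orders sum to 3 (valence 4) → 1 H
  atom 9: C, bond orders sum to 4 (valence 4) → 0 H
  atom 10: O, bond orders sum to 1 (valence 2) → 1 H
  atom 11: C, bond orders sum to 4 (valence 4) → 0 H
  atom 12: C, bond orders sum to 4 (valence 4) → 0 H
  atom 13: O, bond orders sum to 1 (valence 2) → 1 H
  atom 14: O, bond orders sum to 2 (valence 2) → 0 H
Totals → C:10, H:11, I:1, O:3.
In Hill order: C10H11IO3.

C10H11IO3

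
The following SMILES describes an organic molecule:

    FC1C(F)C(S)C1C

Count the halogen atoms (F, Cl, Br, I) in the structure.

2

Halogen atoms appear at heavy-atom positions 1, 4 (2×F).
Other groups present: 1 thiol.
Halogen count: 2.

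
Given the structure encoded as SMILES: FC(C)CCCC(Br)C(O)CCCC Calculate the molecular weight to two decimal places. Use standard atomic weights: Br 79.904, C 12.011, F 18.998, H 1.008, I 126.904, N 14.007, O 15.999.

First, the molecular formula is C11H22BrFO (counting implicit H from valence).
  Br: 1 × 79.904 = 79.904
  C: 11 × 12.011 = 132.121
  F: 1 × 18.998 = 18.998
  H: 22 × 1.008 = 22.176
  O: 1 × 15.999 = 15.999
Sum: 1×79.904 + 11×12.011 + 1×18.998 + 22×1.008 + 1×15.999 = 269.198 → 269.20 g/mol.

269.20 g/mol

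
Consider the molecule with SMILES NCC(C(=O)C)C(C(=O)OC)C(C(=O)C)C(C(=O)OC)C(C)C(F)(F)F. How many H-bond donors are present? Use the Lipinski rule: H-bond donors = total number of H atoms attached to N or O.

Donors: find every N or O and count the H atoms it carries.
  atom 1 (N): bond orders sum to 1 → 2 H
  atom 5 (O): bond orders sum to 2 → 0 H
  atom 9 (O): bond orders sum to 2 → 0 H
  atom 10 (O): bond orders sum to 2 → 0 H
  atom 14 (O): bond orders sum to 2 → 0 H
  atom 18 (O): bond orders sum to 2 → 0 H
  atom 19 (O): bond orders sum to 2 → 0 H
Lipinski HBD = 2.

2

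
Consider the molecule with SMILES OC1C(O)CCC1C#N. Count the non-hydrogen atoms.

Every atom symbol written in the SMILES (organic subset) is one heavy atom; implicit H are not written.
Heavy atoms by element → C:6, N:1, O:2.
Total: 9.

9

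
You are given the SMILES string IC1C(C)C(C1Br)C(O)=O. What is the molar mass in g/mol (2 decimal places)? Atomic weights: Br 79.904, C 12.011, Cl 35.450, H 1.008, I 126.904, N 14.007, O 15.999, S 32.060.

318.94 g/mol

First, the molecular formula is C6H8BrIO2 (counting implicit H from valence).
  Br: 1 × 79.904 = 79.904
  C: 6 × 12.011 = 72.066
  H: 8 × 1.008 = 8.064
  I: 1 × 126.904 = 126.904
  O: 2 × 15.999 = 31.998
Sum: 1×79.904 + 6×12.011 + 8×1.008 + 1×126.904 + 2×15.999 = 318.936 → 318.94 g/mol.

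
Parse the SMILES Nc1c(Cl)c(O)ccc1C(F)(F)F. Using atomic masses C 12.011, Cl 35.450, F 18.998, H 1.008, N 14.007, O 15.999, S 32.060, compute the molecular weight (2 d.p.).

First, the molecular formula is C7H5ClF3NO (counting implicit H from valence).
  C: 7 × 12.011 = 84.077
  Cl: 1 × 35.450 = 35.450
  F: 3 × 18.998 = 56.994
  H: 5 × 1.008 = 5.040
  N: 1 × 14.007 = 14.007
  O: 1 × 15.999 = 15.999
Sum: 7×12.011 + 1×35.450 + 3×18.998 + 5×1.008 + 1×14.007 + 1×15.999 = 211.567 → 211.57 g/mol.

211.57 g/mol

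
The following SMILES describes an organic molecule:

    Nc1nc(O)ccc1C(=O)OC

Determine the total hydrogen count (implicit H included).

8

Walk through each heavy atom and fill implicit hydrogens from standard valence (C 4, N 3, O 2, S 2, halogen 1); for lowercase aromatic atoms, an aromatic c carries 1 H when it has two neighbours and 0 H with three, and aromatic n carries 0 H:
  atom 1: N, bond orders sum to 1 (valence 3) → 2 H
  atom 2: aromatic c, 3 neighbours → 0 H
  atom 3: aromatic n, 2 neighbours → 0 H
  atom 4: aromatic c, 3 neighbours → 0 H
  atom 5: O, bond orders sum to 1 (valence 2) → 1 H
  atom 6: aromatic c, 2 neighbours → 1 H
  atom 7: aromatic c, 2 neighbours → 1 H
  atom 8: aromatic c, 3 neighbours → 0 H
  atom 9: C, bond orders sum to 4 (valence 4) → 0 H
  atom 10: O, bond orders sum to 2 (valence 2) → 0 H
  atom 11: O, bond orders sum to 2 (valence 2) → 0 H
  atom 12: C, bond orders sum to 1 (valence 4) → 3 H
Total hydrogens: 8.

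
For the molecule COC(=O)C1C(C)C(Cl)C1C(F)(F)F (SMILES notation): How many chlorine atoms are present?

Scan the SMILES for Cl atoms (remember two-letter symbols like Cl and Br are single atoms).
Chlorine count: 1.

1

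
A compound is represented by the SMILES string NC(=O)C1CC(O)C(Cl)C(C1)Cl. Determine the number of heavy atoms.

Every atom symbol written in the SMILES (organic subset) is one heavy atom; implicit H are not written.
Heavy atoms by element → C:7, Cl:2, N:1, O:2.
Total: 12.

12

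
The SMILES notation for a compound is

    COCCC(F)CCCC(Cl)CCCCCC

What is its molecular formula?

C14H28ClFO

Walk through each heavy atom and fill implicit hydrogens from standard valence (C 4, N 3, O 2, S 2, halogen 1):
  atom 1: C, bond orders sum to 1 (valence 4) → 3 H
  atom 2: O, bond orders sum to 2 (valence 2) → 0 H
  atom 3: C, bond orders sum to 2 (valence 4) → 2 H
  atom 4: C, bond orders sum to 2 (valence 4) → 2 H
  atom 5: C, bond orders sum to 3 (valence 4) → 1 H
  atom 6: F (halogen, monovalent) → 0 H
  atom 7: C, bond orders sum to 2 (valence 4) → 2 H
  atom 8: C, bond orders sum to 2 (valence 4) → 2 H
  atom 9: C, bond orders sum to 2 (valence 4) → 2 H
  atom 10: C, bond orders sum to 3 (valence 4) → 1 H
  atom 11: Cl (halogen, monovalent) → 0 H
  atom 12: C, bond orders sum to 2 (valence 4) → 2 H
  atom 13: C, bond orders sum to 2 (valence 4) → 2 H
  atom 14: C, bond orders sum to 2 (valence 4) → 2 H
  atom 15: C, bond orders sum to 2 (valence 4) → 2 H
  atom 16: C, bond orders sum to 2 (valence 4) → 2 H
  atom 17: C, bond orders sum to 1 (valence 4) → 3 H
Totals → C:14, H:28, Cl:1, F:1, O:1.
In Hill order: C14H28ClFO.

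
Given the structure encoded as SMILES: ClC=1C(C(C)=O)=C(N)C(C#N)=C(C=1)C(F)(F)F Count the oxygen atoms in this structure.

1

Scan the SMILES for O atoms (remember two-letter symbols like Cl and Br are single atoms).
Oxygen count: 1.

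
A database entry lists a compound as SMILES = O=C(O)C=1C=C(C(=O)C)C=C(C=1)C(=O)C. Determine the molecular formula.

C11H10O4

Walk through each heavy atom and fill implicit hydrogens from standard valence (C 4, N 3, O 2, S 2, halogen 1):
  atom 1: O, bond orders sum to 2 (valence 2) → 0 H
  atom 2: C, bond orders sum to 4 (valence 4) → 0 H
  atom 3: O, bond orders sum to 1 (valence 2) → 1 H
  atom 4: C, bond orders sum to 4 (valence 4) → 0 H
  atom 5: C, bond orders sum to 3 (valence 4) → 1 H
  atom 6: C, bond orders sum to 4 (valence 4) → 0 H
  atom 7: C, bond orders sum to 4 (valence 4) → 0 H
  atom 8: O, bond orders sum to 2 (valence 2) → 0 H
  atom 9: C, bond orders sum to 1 (valence 4) → 3 H
  atom 10: C, bond orders sum to 3 (valence 4) → 1 H
  atom 11: C, bond orders sum to 4 (valence 4) → 0 H
  atom 12: C, bond orders sum to 3 (valence 4) → 1 H
  atom 13: C, bond orders sum to 4 (valence 4) → 0 H
  atom 14: O, bond orders sum to 2 (valence 2) → 0 H
  atom 15: C, bond orders sum to 1 (valence 4) → 3 H
Totals → C:11, H:10, O:4.
In Hill order: C11H10O4.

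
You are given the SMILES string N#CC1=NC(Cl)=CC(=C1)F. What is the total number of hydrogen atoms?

2

Walk through each heavy atom and fill implicit hydrogens from standard valence (C 4, N 3, O 2, S 2, halogen 1):
  atom 1: N, bond orders sum to 3 (valence 3) → 0 H
  atom 2: C, bond orders sum to 4 (valence 4) → 0 H
  atom 3: C, bond orders sum to 4 (valence 4) → 0 H
  atom 4: N, bond orders sum to 3 (valence 3) → 0 H
  atom 5: C, bond orders sum to 4 (valence 4) → 0 H
  atom 6: Cl (halogen, monovalent) → 0 H
  atom 7: C, bond orders sum to 3 (valence 4) → 1 H
  atom 8: C, bond orders sum to 4 (valence 4) → 0 H
  atom 9: C, bond orders sum to 3 (valence 4) → 1 H
  atom 10: F (halogen, monovalent) → 0 H
Total hydrogens: 2.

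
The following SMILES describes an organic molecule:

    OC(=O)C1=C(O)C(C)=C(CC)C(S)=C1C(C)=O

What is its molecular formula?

C12H14O4S

Walk through each heavy atom and fill implicit hydrogens from standard valence (C 4, N 3, O 2, S 2, halogen 1):
  atom 1: O, bond orders sum to 1 (valence 2) → 1 H
  atom 2: C, bond orders sum to 4 (valence 4) → 0 H
  atom 3: O, bond orders sum to 2 (valence 2) → 0 H
  atom 4: C, bond orders sum to 4 (valence 4) → 0 H
  atom 5: C, bond orders sum to 4 (valence 4) → 0 H
  atom 6: O, bond orders sum to 1 (valence 2) → 1 H
  atom 7: C, bond orders sum to 4 (valence 4) → 0 H
  atom 8: C, bond orders sum to 1 (valence 4) → 3 H
  atom 9: C, bond orders sum to 4 (valence 4) → 0 H
  atom 10: C, bond orders sum to 2 (valence 4) → 2 H
  atom 11: C, bond orders sum to 1 (valence 4) → 3 H
  atom 12: C, bond orders sum to 4 (valence 4) → 0 H
  atom 13: S, bond orders sum to 1 (valence 2) → 1 H
  atom 14: C, bond orders sum to 4 (valence 4) → 0 H
  atom 15: C, bond orders sum to 4 (valence 4) → 0 H
  atom 16: C, bond orders sum to 1 (valence 4) → 3 H
  atom 17: O, bond orders sum to 2 (valence 2) → 0 H
Totals → C:12, H:14, O:4, S:1.
In Hill order: C12H14O4S.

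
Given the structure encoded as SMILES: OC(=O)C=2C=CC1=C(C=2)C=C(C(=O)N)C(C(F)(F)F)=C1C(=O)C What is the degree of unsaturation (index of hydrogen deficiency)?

10

Degree of unsaturation = (number of rings) + (number of π bonds).
Ring closures in the SMILES: 2.
π bonds: 8 double bonds (each 1 DoU) → 8 DoU from unsaturation.
Total DoU = 2 + 8 = 10.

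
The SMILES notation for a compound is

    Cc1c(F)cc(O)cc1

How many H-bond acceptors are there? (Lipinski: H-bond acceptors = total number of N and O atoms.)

N atoms: 0; O atoms: 1.
Lipinski HBA = 0 + 1 = 1.

1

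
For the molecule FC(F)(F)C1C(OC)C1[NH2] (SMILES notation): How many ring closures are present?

In SMILES, each pair of matching ring-closure digits denotes one ring-closing bond; the number of such bonds equals the number of independent rings.
Ring-closure bonds here: 1.

1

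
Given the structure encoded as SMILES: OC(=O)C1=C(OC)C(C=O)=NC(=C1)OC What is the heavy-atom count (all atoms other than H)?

15

Every atom symbol written in the SMILES (organic subset) is one heavy atom; implicit H are not written.
Heavy atoms by element → C:9, N:1, O:5.
Total: 15.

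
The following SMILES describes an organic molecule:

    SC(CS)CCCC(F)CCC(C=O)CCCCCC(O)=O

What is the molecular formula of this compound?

Walk through each heavy atom and fill implicit hydrogens from standard valence (C 4, N 3, O 2, S 2, halogen 1):
  atom 1: S, bond orders sum to 1 (valence 2) → 1 H
  atom 2: C, bond orders sum to 3 (valence 4) → 1 H
  atom 3: C, bond orders sum to 2 (valence 4) → 2 H
  atom 4: S, bond orders sum to 1 (valence 2) → 1 H
  atom 5: C, bond orders sum to 2 (valence 4) → 2 H
  atom 6: C, bond orders sum to 2 (valence 4) → 2 H
  atom 7: C, bond orders sum to 2 (valence 4) → 2 H
  atom 8: C, bond orders sum to 3 (valence 4) → 1 H
  atom 9: F (halogen, monovalent) → 0 H
  atom 10: C, bond orders sum to 2 (valence 4) → 2 H
  atom 11: C, bond orders sum to 2 (valence 4) → 2 H
  atom 12: C, bond orders sum to 3 (valence 4) → 1 H
  atom 13: C, bond orders sum to 3 (valence 4) → 1 H
  atom 14: O, bond orders sum to 2 (valence 2) → 0 H
  atom 15: C, bond orders sum to 2 (valence 4) → 2 H
  atom 16: C, bond orders sum to 2 (valence 4) → 2 H
  atom 17: C, bond orders sum to 2 (valence 4) → 2 H
  atom 18: C, bond orders sum to 2 (valence 4) → 2 H
  atom 19: C, bond orders sum to 2 (valence 4) → 2 H
  atom 20: C, bond orders sum to 4 (valence 4) → 0 H
  atom 21: O, bond orders sum to 1 (valence 2) → 1 H
  atom 22: O, bond orders sum to 2 (valence 2) → 0 H
Totals → C:16, H:29, F:1, O:3, S:2.
In Hill order: C16H29FO3S2.

C16H29FO3S2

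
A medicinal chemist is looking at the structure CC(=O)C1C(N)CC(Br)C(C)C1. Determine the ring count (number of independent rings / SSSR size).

In SMILES, each pair of matching ring-closure digits denotes one ring-closing bond; the number of such bonds equals the number of independent rings.
Ring-closure bonds here: 1.

1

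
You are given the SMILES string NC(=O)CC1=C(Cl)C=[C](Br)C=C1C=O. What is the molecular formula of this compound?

C9H7BrClNO2

Walk through each heavy atom and fill implicit hydrogens from standard valence (C 4, N 3, O 2, S 2, halogen 1):
  atom 1: N, bond orders sum to 1 (valence 3) → 2 H
  atom 2: C, bond orders sum to 4 (valence 4) → 0 H
  atom 3: O, bond orders sum to 2 (valence 2) → 0 H
  atom 4: C, bond orders sum to 2 (valence 4) → 2 H
  atom 5: C, bond orders sum to 4 (valence 4) → 0 H
  atom 6: C, bond orders sum to 4 (valence 4) → 0 H
  atom 7: Cl (halogen, monovalent) → 0 H
  atom 8: C, bond orders sum to 3 (valence 4) → 1 H
  atom 9: C with explicit H count 0
  atom 10: Br (halogen, monovalent) → 0 H
  atom 11: C, bond orders sum to 3 (valence 4) → 1 H
  atom 12: C, bond orders sum to 4 (valence 4) → 0 H
  atom 13: C, bond orders sum to 3 (valence 4) → 1 H
  atom 14: O, bond orders sum to 2 (valence 2) → 0 H
Totals → C:9, H:7, Br:1, Cl:1, N:1, O:2.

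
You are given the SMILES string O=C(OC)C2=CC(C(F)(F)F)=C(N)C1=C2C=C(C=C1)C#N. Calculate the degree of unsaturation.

10

Molecular formula: C14H9F3N2O2.
DoU = (2C + 2 + N − H − X) / 2, where X is the halogen count and O/S are ignored.
    = (2·14 + 2 + 2 − 9 − 3) / 2 = 20 / 2 = 10.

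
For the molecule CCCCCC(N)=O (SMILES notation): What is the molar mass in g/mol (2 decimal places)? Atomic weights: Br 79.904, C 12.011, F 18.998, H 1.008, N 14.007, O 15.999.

115.18 g/mol

First, the molecular formula is C6H13NO (counting implicit H from valence).
  C: 6 × 12.011 = 72.066
  H: 13 × 1.008 = 13.104
  N: 1 × 14.007 = 14.007
  O: 1 × 15.999 = 15.999
Sum: 6×12.011 + 13×1.008 + 1×14.007 + 1×15.999 = 115.176 → 115.18 g/mol.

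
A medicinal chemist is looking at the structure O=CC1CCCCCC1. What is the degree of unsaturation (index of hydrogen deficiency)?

2

Degree of unsaturation = (number of rings) + (number of π bonds).
Ring closures in the SMILES: 1.
π bonds: 1 double bond (each 1 DoU) → 1 DoU from unsaturation.
Total DoU = 1 + 1 = 2.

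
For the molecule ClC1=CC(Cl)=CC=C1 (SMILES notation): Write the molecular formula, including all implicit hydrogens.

C6H4Cl2

Walk through each heavy atom and fill implicit hydrogens from standard valence (C 4, N 3, O 2, S 2, halogen 1):
  atom 1: Cl (halogen, monovalent) → 0 H
  atom 2: C, bond orders sum to 4 (valence 4) → 0 H
  atom 3: C, bond orders sum to 3 (valence 4) → 1 H
  atom 4: C, bond orders sum to 4 (valence 4) → 0 H
  atom 5: Cl (halogen, monovalent) → 0 H
  atom 6: C, bond orders sum to 3 (valence 4) → 1 H
  atom 7: C, bond orders sum to 3 (valence 4) → 1 H
  atom 8: C, bond orders sum to 3 (valence 4) → 1 H
Totals → C:6, H:4, Cl:2.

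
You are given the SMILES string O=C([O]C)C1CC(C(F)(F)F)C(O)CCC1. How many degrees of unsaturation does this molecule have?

Molecular formula: C10H15F3O3.
DoU = (2C + 2 + N − H − X) / 2, where X is the halogen count and O/S are ignored.
    = (2·10 + 2 + 0 − 15 − 3) / 2 = 4 / 2 = 2.

2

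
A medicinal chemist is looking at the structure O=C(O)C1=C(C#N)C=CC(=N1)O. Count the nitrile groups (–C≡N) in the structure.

1

The nitrile motif appears at heavy-atom position 6 in the SMILES.
Other groups present: 1 carboxylic acid, 1 hydroxyl.
Nitrile count: 1.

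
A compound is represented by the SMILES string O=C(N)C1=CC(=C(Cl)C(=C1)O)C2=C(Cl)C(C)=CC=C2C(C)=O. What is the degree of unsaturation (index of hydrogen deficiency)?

10

Degree of unsaturation = (number of rings) + (number of π bonds).
Ring closures in the SMILES: 2.
π bonds: 8 double bonds (each 1 DoU) → 8 DoU from unsaturation.
Total DoU = 2 + 8 = 10.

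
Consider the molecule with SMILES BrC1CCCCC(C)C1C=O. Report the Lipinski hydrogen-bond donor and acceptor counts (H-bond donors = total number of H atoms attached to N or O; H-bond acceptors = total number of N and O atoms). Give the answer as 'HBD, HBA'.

0, 1

Donors: find every N or O and count the H atoms it carries.
  atom 11 (O): bond orders sum to 2 → 0 H
Lipinski HBD = 0.
Acceptors: N atoms = 0, O atoms = 1 → HBA = 1.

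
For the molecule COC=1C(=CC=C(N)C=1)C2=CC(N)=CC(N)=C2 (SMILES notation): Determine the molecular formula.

Walk through each heavy atom and fill implicit hydrogens from standard valence (C 4, N 3, O 2, S 2, halogen 1):
  atom 1: C, bond orders sum to 1 (valence 4) → 3 H
  atom 2: O, bond orders sum to 2 (valence 2) → 0 H
  atom 3: C, bond orders sum to 4 (valence 4) → 0 H
  atom 4: C, bond orders sum to 4 (valence 4) → 0 H
  atom 5: C, bond orders sum to 3 (valence 4) → 1 H
  atom 6: C, bond orders sum to 3 (valence 4) → 1 H
  atom 7: C, bond orders sum to 4 (valence 4) → 0 H
  atom 8: N, bond orders sum to 1 (valence 3) → 2 H
  atom 9: C, bond orders sum to 3 (valence 4) → 1 H
  atom 10: C, bond orders sum to 4 (valence 4) → 0 H
  atom 11: C, bond orders sum to 3 (valence 4) → 1 H
  atom 12: C, bond orders sum to 4 (valence 4) → 0 H
  atom 13: N, bond orders sum to 1 (valence 3) → 2 H
  atom 14: C, bond orders sum to 3 (valence 4) → 1 H
  atom 15: C, bond orders sum to 4 (valence 4) → 0 H
  atom 16: N, bond orders sum to 1 (valence 3) → 2 H
  atom 17: C, bond orders sum to 3 (valence 4) → 1 H
Totals → C:13, H:15, N:3, O:1.

C13H15N3O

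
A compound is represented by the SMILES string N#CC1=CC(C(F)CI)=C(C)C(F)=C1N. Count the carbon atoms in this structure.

Count every carbon token in the SMILES (each C, including those in ring-closure positions and inside branches).
Carbon count: 10.

10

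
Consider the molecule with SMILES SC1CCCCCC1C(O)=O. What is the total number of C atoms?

Count every carbon token in the SMILES (each C, including those in ring-closure positions and inside branches).
Carbon count: 8.

8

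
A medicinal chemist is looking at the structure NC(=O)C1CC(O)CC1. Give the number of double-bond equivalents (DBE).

Degree of unsaturation = (number of rings) + (number of π bonds).
Ring closures in the SMILES: 1.
π bonds: 1 double bond (each 1 DoU) → 1 DoU from unsaturation.
Total DoU = 1 + 1 = 2.

2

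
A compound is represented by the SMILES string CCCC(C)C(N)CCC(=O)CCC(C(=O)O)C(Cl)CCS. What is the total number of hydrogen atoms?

Walk through each heavy atom and fill implicit hydrogens from standard valence (C 4, N 3, O 2, S 2, halogen 1):
  atom 1: C, bond orders sum to 1 (valence 4) → 3 H
  atom 2: C, bond orders sum to 2 (valence 4) → 2 H
  atom 3: C, bond orders sum to 2 (valence 4) → 2 H
  atom 4: C, bond orders sum to 3 (valence 4) → 1 H
  atom 5: C, bond orders sum to 1 (valence 4) → 3 H
  atom 6: C, bond orders sum to 3 (valence 4) → 1 H
  atom 7: N, bond orders sum to 1 (valence 3) → 2 H
  atom 8: C, bond orders sum to 2 (valence 4) → 2 H
  atom 9: C, bond orders sum to 2 (valence 4) → 2 H
  atom 10: C, bond orders sum to 4 (valence 4) → 0 H
  atom 11: O, bond orders sum to 2 (valence 2) → 0 H
  atom 12: C, bond orders sum to 2 (valence 4) → 2 H
  atom 13: C, bond orders sum to 2 (valence 4) → 2 H
  atom 14: C, bond orders sum to 3 (valence 4) → 1 H
  atom 15: C, bond orders sum to 4 (valence 4) → 0 H
  atom 16: O, bond orders sum to 2 (valence 2) → 0 H
  atom 17: O, bond orders sum to 1 (valence 2) → 1 H
  atom 18: C, bond orders sum to 3 (valence 4) → 1 H
  atom 19: Cl (halogen, monovalent) → 0 H
  atom 20: C, bond orders sum to 2 (valence 4) → 2 H
  atom 21: C, bond orders sum to 2 (valence 4) → 2 H
  atom 22: S, bond orders sum to 1 (valence 2) → 1 H
Total hydrogens: 30.

30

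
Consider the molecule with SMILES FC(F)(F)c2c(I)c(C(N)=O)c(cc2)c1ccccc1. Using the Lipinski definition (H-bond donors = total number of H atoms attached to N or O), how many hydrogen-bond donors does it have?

2

Donors: find every N or O and count the H atoms it carries.
  atom 10 (N): bond orders sum to 1 → 2 H
  atom 11 (O): bond orders sum to 2 → 0 H
Lipinski HBD = 2.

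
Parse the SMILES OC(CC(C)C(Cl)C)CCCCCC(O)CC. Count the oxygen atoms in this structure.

2

Scan the SMILES for O atoms (remember two-letter symbols like Cl and Br are single atoms).
Oxygen count: 2.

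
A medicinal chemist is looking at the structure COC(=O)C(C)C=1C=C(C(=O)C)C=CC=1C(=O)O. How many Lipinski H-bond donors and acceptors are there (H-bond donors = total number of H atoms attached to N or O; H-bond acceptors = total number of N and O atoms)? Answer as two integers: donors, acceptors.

Donors: find every N or O and count the H atoms it carries.
  atom 2 (O): bond orders sum to 2 → 0 H
  atom 4 (O): bond orders sum to 2 → 0 H
  atom 11 (O): bond orders sum to 2 → 0 H
  atom 17 (O): bond orders sum to 2 → 0 H
  atom 18 (O): bond orders sum to 1 → 1 H
Lipinski HBD = 1.
Acceptors: N atoms = 0, O atoms = 5 → HBA = 5.

1, 5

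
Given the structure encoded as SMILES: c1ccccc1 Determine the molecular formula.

Walk through each heavy atom and fill implicit hydrogens from standard valence (C 4, N 3, O 2, S 2, halogen 1); for lowercase aromatic atoms, an aromatic c carries 1 H when it has two neighbours and 0 H with three, and aromatic n carries 0 H:
  atom 1: aromatic c, 2 neighbours → 1 H
  atom 2: aromatic c, 2 neighbours → 1 H
  atom 3: aromatic c, 2 neighbours → 1 H
  atom 4: aromatic c, 2 neighbours → 1 H
  atom 5: aromatic c, 2 neighbours → 1 H
  atom 6: aromatic c, 2 neighbours → 1 H
Totals → C:6, H:6.

C6H6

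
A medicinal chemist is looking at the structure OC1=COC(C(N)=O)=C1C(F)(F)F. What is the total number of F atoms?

3

Scan the SMILES for F atoms (remember two-letter symbols like Cl and Br are single atoms).
Fluorine count: 3.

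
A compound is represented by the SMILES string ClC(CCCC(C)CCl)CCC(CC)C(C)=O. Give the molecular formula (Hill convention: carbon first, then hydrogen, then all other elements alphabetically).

Walk through each heavy atom and fill implicit hydrogens from standard valence (C 4, N 3, O 2, S 2, halogen 1):
  atom 1: Cl (halogen, monovalent) → 0 H
  atom 2: C, bond orders sum to 3 (valence 4) → 1 H
  atom 3: C, bond orders sum to 2 (valence 4) → 2 H
  atom 4: C, bond orders sum to 2 (valence 4) → 2 H
  atom 5: C, bond orders sum to 2 (valence 4) → 2 H
  atom 6: C, bond orders sum to 3 (valence 4) → 1 H
  atom 7: C, bond orders sum to 1 (valence 4) → 3 H
  atom 8: C, bond orders sum to 2 (valence 4) → 2 H
  atom 9: Cl (halogen, monovalent) → 0 H
  atom 10: C, bond orders sum to 2 (valence 4) → 2 H
  atom 11: C, bond orders sum to 2 (valence 4) → 2 H
  atom 12: C, bond orders sum to 3 (valence 4) → 1 H
  atom 13: C, bond orders sum to 2 (valence 4) → 2 H
  atom 14: C, bond orders sum to 1 (valence 4) → 3 H
  atom 15: C, bond orders sum to 4 (valence 4) → 0 H
  atom 16: C, bond orders sum to 1 (valence 4) → 3 H
  atom 17: O, bond orders sum to 2 (valence 2) → 0 H
Totals → C:14, H:26, Cl:2, O:1.
In Hill order: C14H26Cl2O.

C14H26Cl2O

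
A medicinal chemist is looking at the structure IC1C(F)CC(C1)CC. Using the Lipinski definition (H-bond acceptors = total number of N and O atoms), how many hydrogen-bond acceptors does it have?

N atoms: 0; O atoms: 0.
Lipinski HBA = 0 + 0 = 0.

0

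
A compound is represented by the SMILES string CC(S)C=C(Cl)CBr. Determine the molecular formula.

Walk through each heavy atom and fill implicit hydrogens from standard valence (C 4, N 3, O 2, S 2, halogen 1):
  atom 1: C, bond orders sum to 1 (valence 4) → 3 H
  atom 2: C, bond orders sum to 3 (valence 4) → 1 H
  atom 3: S, bond orders sum to 1 (valence 2) → 1 H
  atom 4: C, bond orders sum to 3 (valence 4) → 1 H
  atom 5: C, bond orders sum to 4 (valence 4) → 0 H
  atom 6: Cl (halogen, monovalent) → 0 H
  atom 7: C, bond orders sum to 2 (valence 4) → 2 H
  atom 8: Br (halogen, monovalent) → 0 H
Totals → C:5, H:8, Br:1, Cl:1, S:1.
In Hill order: C5H8BrClS.

C5H8BrClS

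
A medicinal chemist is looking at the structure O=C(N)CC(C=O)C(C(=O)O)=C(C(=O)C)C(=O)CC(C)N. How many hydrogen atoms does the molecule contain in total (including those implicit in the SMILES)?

Walk through each heavy atom and fill implicit hydrogens from standard valence (C 4, N 3, O 2, S 2, halogen 1):
  atom 1: O, bond orders sum to 2 (valence 2) → 0 H
  atom 2: C, bond orders sum to 4 (valence 4) → 0 H
  atom 3: N, bond orders sum to 1 (valence 3) → 2 H
  atom 4: C, bond orders sum to 2 (valence 4) → 2 H
  atom 5: C, bond orders sum to 3 (valence 4) → 1 H
  atom 6: C, bond orders sum to 3 (valence 4) → 1 H
  atom 7: O, bond orders sum to 2 (valence 2) → 0 H
  atom 8: C, bond orders sum to 4 (valence 4) → 0 H
  atom 9: C, bond orders sum to 4 (valence 4) → 0 H
  atom 10: O, bond orders sum to 2 (valence 2) → 0 H
  atom 11: O, bond orders sum to 1 (valence 2) → 1 H
  atom 12: C, bond orders sum to 4 (valence 4) → 0 H
  atom 13: C, bond orders sum to 4 (valence 4) → 0 H
  atom 14: O, bond orders sum to 2 (valence 2) → 0 H
  atom 15: C, bond orders sum to 1 (valence 4) → 3 H
  atom 16: C, bond orders sum to 4 (valence 4) → 0 H
  atom 17: O, bond orders sum to 2 (valence 2) → 0 H
  atom 18: C, bond orders sum to 2 (valence 4) → 2 H
  atom 19: C, bond orders sum to 3 (valence 4) → 1 H
  atom 20: C, bond orders sum to 1 (valence 4) → 3 H
  atom 21: N, bond orders sum to 1 (valence 3) → 2 H
Total hydrogens: 18.

18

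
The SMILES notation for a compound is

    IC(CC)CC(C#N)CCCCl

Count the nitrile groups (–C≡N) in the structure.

1

The nitrile motif appears at heavy-atom position 7 in the SMILES.
Nitrile count: 1.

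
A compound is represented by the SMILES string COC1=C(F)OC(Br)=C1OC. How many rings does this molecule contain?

1

In SMILES, each pair of matching ring-closure digits denotes one ring-closing bond; the number of such bonds equals the number of independent rings.
Ring-closure bonds here: 1.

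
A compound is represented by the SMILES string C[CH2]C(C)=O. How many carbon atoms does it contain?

4

Count every carbon token in the SMILES (each C, including those in ring-closure positions and inside branches).
Carbon count: 4.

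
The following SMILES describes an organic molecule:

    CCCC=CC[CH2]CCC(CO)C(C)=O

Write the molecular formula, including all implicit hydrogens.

Walk through each heavy atom and fill implicit hydrogens from standard valence (C 4, N 3, O 2, S 2, halogen 1):
  atom 1: C, bond orders sum to 1 (valence 4) → 3 H
  atom 2: C, bond orders sum to 2 (valence 4) → 2 H
  atom 3: C, bond orders sum to 2 (valence 4) → 2 H
  atom 4: C, bond orders sum to 3 (valence 4) → 1 H
  atom 5: C, bond orders sum to 3 (valence 4) → 1 H
  atom 6: C, bond orders sum to 2 (valence 4) → 2 H
  atom 7: C with explicit H count 2
  atom 8: C, bond orders sum to 2 (valence 4) → 2 H
  atom 9: C, bond orders sum to 2 (valence 4) → 2 H
  atom 10: C, bond orders sum to 3 (valence 4) → 1 H
  atom 11: C, bond orders sum to 2 (valence 4) → 2 H
  atom 12: O, bond orders sum to 1 (valence 2) → 1 H
  atom 13: C, bond orders sum to 4 (valence 4) → 0 H
  atom 14: C, bond orders sum to 1 (valence 4) → 3 H
  atom 15: O, bond orders sum to 2 (valence 2) → 0 H
Totals → C:13, H:24, O:2.

C13H24O2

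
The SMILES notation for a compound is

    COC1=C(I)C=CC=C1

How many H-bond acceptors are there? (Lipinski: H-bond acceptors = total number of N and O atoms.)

N atoms: 0; O atoms: 1.
Lipinski HBA = 0 + 1 = 1.

1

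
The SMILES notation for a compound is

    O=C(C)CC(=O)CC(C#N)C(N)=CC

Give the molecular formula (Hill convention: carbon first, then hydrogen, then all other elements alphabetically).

Walk through each heavy atom and fill implicit hydrogens from standard valence (C 4, N 3, O 2, S 2, halogen 1):
  atom 1: O, bond orders sum to 2 (valence 2) → 0 H
  atom 2: C, bond orders sum to 4 (valence 4) → 0 H
  atom 3: C, bond orders sum to 1 (valence 4) → 3 H
  atom 4: C, bond orders sum to 2 (valence 4) → 2 H
  atom 5: C, bond orders sum to 4 (valence 4) → 0 H
  atom 6: O, bond orders sum to 2 (valence 2) → 0 H
  atom 7: C, bond orders sum to 2 (valence 4) → 2 H
  atom 8: C, bond orders sum to 3 (valence 4) → 1 H
  atom 9: C, bond orders sum to 4 (valence 4) → 0 H
  atom 10: N, bond orders sum to 3 (valence 3) → 0 H
  atom 11: C, bond orders sum to 4 (valence 4) → 0 H
  atom 12: N, bond orders sum to 1 (valence 3) → 2 H
  atom 13: C, bond orders sum to 3 (valence 4) → 1 H
  atom 14: C, bond orders sum to 1 (valence 4) → 3 H
Totals → C:10, H:14, N:2, O:2.
In Hill order: C10H14N2O2.

C10H14N2O2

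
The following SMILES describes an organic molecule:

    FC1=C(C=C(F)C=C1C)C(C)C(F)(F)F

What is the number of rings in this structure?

In SMILES, each pair of matching ring-closure digits denotes one ring-closing bond; the number of such bonds equals the number of independent rings.
Ring-closure bonds here: 1.

1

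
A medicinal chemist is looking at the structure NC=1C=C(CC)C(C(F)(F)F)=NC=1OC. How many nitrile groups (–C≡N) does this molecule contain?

0

Scan the SMILES for the nitrile motif — none present.
Groups that are present: 1 ether, 1 primary amine.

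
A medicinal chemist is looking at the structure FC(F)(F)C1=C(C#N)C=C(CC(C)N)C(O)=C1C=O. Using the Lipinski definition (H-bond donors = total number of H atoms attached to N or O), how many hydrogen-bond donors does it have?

Donors: find every N or O and count the H atoms it carries.
  atom 8 (N): bond orders sum to 3 → 0 H
  atom 14 (N): bond orders sum to 1 → 2 H
  atom 16 (O): bond orders sum to 1 → 1 H
  atom 19 (O): bond orders sum to 2 → 0 H
Lipinski HBD = 3.

3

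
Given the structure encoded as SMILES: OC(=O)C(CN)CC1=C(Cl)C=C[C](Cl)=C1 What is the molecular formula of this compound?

C10H11Cl2NO2

Walk through each heavy atom and fill implicit hydrogens from standard valence (C 4, N 3, O 2, S 2, halogen 1):
  atom 1: O, bond orders sum to 1 (valence 2) → 1 H
  atom 2: C, bond orders sum to 4 (valence 4) → 0 H
  atom 3: O, bond orders sum to 2 (valence 2) → 0 H
  atom 4: C, bond orders sum to 3 (valence 4) → 1 H
  atom 5: C, bond orders sum to 2 (valence 4) → 2 H
  atom 6: N, bond orders sum to 1 (valence 3) → 2 H
  atom 7: C, bond orders sum to 2 (valence 4) → 2 H
  atom 8: C, bond orders sum to 4 (valence 4) → 0 H
  atom 9: C, bond orders sum to 4 (valence 4) → 0 H
  atom 10: Cl (halogen, monovalent) → 0 H
  atom 11: C, bond orders sum to 3 (valence 4) → 1 H
  atom 12: C, bond orders sum to 3 (valence 4) → 1 H
  atom 13: C with explicit H count 0
  atom 14: Cl (halogen, monovalent) → 0 H
  atom 15: C, bond orders sum to 3 (valence 4) → 1 H
Totals → C:10, H:11, Cl:2, N:1, O:2.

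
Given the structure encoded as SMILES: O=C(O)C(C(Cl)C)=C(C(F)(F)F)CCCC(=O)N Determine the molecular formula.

Walk through each heavy atom and fill implicit hydrogens from standard valence (C 4, N 3, O 2, S 2, halogen 1):
  atom 1: O, bond orders sum to 2 (valence 2) → 0 H
  atom 2: C, bond orders sum to 4 (valence 4) → 0 H
  atom 3: O, bond orders sum to 1 (valence 2) → 1 H
  atom 4: C, bond orders sum to 4 (valence 4) → 0 H
  atom 5: C, bond orders sum to 3 (valence 4) → 1 H
  atom 6: Cl (halogen, monovalent) → 0 H
  atom 7: C, bond orders sum to 1 (valence 4) → 3 H
  atom 8: C, bond orders sum to 4 (valence 4) → 0 H
  atom 9: C, bond orders sum to 4 (valence 4) → 0 H
  atom 10: F (halogen, monovalent) → 0 H
  atom 11: F (halogen, monovalent) → 0 H
  atom 12: F (halogen, monovalent) → 0 H
  atom 13: C, bond orders sum to 2 (valence 4) → 2 H
  atom 14: C, bond orders sum to 2 (valence 4) → 2 H
  atom 15: C, bond orders sum to 2 (valence 4) → 2 H
  atom 16: C, bond orders sum to 4 (valence 4) → 0 H
  atom 17: O, bond orders sum to 2 (valence 2) → 0 H
  atom 18: N, bond orders sum to 1 (valence 3) → 2 H
Totals → C:10, H:13, Cl:1, F:3, N:1, O:3.
In Hill order: C10H13ClF3NO3.

C10H13ClF3NO3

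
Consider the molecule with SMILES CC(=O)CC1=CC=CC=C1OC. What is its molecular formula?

C10H12O2

Walk through each heavy atom and fill implicit hydrogens from standard valence (C 4, N 3, O 2, S 2, halogen 1):
  atom 1: C, bond orders sum to 1 (valence 4) → 3 H
  atom 2: C, bond orders sum to 4 (valence 4) → 0 H
  atom 3: O, bond orders sum to 2 (valence 2) → 0 H
  atom 4: C, bond orders sum to 2 (valence 4) → 2 H
  atom 5: C, bond orders sum to 4 (valence 4) → 0 H
  atom 6: C, bond orders sum to 3 (valence 4) → 1 H
  atom 7: C, bond orders sum to 3 (valence 4) → 1 H
  atom 8: C, bond orders sum to 3 (valence 4) → 1 H
  atom 9: C, bond orders sum to 3 (valence 4) → 1 H
  atom 10: C, bond orders sum to 4 (valence 4) → 0 H
  atom 11: O, bond orders sum to 2 (valence 2) → 0 H
  atom 12: C, bond orders sum to 1 (valence 4) → 3 H
Totals → C:10, H:12, O:2.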